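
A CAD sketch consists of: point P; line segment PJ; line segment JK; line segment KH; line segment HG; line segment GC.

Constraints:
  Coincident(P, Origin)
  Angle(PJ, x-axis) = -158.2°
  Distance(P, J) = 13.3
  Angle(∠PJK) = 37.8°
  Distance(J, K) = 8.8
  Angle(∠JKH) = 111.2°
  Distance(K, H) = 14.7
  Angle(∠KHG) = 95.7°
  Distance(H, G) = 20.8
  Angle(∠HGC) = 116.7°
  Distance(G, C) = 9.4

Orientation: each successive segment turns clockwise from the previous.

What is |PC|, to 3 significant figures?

24.4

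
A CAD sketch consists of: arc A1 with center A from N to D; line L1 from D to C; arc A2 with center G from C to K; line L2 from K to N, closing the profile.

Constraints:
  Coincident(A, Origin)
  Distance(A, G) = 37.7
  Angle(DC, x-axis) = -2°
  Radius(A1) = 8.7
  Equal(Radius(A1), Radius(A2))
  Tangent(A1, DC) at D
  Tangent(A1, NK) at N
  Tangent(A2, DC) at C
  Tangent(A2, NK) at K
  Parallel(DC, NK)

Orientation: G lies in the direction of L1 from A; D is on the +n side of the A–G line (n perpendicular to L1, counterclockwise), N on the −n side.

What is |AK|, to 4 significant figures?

38.69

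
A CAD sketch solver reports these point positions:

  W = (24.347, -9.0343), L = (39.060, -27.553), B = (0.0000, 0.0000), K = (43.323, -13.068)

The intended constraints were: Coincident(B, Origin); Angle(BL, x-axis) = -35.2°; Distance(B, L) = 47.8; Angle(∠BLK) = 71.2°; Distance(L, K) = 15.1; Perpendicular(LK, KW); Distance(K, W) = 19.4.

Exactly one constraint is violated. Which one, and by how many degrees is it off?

Perpendicular(LK, KW) — off by 4.40°.

B = (0.00, 0.00) ✓; BL at -35.20° ✓; |BL| = 47.80 ✓; ∠BLK = 71.20° ✓; |LK| = 15.10 ✓; ∠(LK, KW) = 94.40° ✗; |KW| = 19.40 ✓.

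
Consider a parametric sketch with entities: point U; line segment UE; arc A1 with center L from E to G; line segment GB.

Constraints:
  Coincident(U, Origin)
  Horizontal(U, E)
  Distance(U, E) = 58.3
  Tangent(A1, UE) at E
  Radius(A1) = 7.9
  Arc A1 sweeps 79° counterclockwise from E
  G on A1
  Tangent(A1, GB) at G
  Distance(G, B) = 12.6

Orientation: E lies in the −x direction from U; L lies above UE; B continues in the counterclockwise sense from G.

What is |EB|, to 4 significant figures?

21.34

U is at the origin; U and E share the same y with |UE| = 58.3 and E on the −x side, so E = (-58.30, 0.000). Tangency of A1 to UE means the radius LE is perpendicular to UE, so L = E + (0, 7.9) = (-58.30, 7.900). On A1, E sits at bearing -90° from L; a 79° counterclockwise sweep puts G at bearing -11°, so G = L + 7.9·(cos -11°, sin -11°) = (-50.55, 6.393). A1 meets GB tangentially, so LG is at right angles to GB, so GB runs along (−sin -11°, cos -11°); with |GB| = 12.6, B = (-48.14, 18.76). Then |EB| = |B − E| = 21.34.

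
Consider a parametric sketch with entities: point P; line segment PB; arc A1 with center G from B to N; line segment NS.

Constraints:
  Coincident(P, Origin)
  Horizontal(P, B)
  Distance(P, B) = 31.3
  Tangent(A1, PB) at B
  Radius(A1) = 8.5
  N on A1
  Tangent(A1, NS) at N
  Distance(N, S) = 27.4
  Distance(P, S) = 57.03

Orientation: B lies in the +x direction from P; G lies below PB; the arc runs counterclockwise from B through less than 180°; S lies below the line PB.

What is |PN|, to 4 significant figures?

29.85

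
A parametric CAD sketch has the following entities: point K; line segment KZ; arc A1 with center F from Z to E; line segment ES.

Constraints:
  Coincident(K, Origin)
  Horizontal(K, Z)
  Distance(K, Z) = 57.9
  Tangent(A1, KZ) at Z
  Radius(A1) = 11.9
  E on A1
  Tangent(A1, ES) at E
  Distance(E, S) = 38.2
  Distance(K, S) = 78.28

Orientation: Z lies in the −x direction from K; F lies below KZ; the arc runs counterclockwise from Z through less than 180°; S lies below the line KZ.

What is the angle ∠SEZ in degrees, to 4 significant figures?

126.8°

K is at the origin; KZ is horizontal with |KZ| = 57.9 and Z on the −x side, so Z = (-57.90, 0.000). Tangency of A1 to KZ means the radius FZ is perpendicular to KZ, so F = Z + (0, -11.9) = (-57.90, -11.90). Since FE ⟂ ES (tangency), |FS| = √(11.9² + 38.2²) = 40.01 regardless of where E sits on A1. So S lies on both circle(K, 78.28) and circle(F, 40.01); the below-KZ intersection is S = (-58.60, -51.90). E is the foot of the tangent from S: E = (-69.32, -15.24).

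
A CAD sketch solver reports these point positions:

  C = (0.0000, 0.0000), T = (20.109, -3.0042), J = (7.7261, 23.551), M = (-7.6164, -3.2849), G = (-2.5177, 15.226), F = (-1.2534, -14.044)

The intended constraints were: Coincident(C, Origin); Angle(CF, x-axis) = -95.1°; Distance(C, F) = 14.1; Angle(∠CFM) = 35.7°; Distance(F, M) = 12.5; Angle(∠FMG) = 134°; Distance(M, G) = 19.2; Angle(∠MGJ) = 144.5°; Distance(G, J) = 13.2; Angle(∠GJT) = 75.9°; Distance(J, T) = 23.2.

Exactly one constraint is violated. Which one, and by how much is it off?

Distance(J, T) = 23.2 — off by 6.10.

C = (0.00, 0.00) ✓; CF at -95.10° ✓; |CF| = 14.10 ✓; ∠CFM = 35.70° ✓; |FM| = 12.50 ✓; ∠FMG = 134.0° ✓; |MG| = 19.20 ✓; ∠MGJ = 144.5° ✓; |GJ| = 13.20 ✓; ∠GJT = 75.90° ✓; |JT| = 29.30 ✗.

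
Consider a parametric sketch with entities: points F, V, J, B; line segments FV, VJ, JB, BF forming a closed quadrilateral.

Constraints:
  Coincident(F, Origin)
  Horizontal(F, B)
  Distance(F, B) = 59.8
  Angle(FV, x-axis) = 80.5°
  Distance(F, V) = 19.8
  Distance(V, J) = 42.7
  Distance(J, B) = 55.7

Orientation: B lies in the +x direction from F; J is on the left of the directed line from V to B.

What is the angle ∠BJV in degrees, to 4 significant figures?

73.53°

F is at the origin; FB is horizontal with |FB| = 59.8 and B in +x, so B = (59.8, 0). FV runs at 80.5° with |FV| = 19.8, so V = (3.268, 19.53). J is determined by |VJ| = 42.7 and |JB| = 55.7 together: it lies at the intersection of circle(V, 42.7) and circle(B, 55.7). With |VB| = 59.81, the foot of the radical line on VB is 19.21 from V and the perpendicular offset is √(42.7² − 19.21²) = 38.13. Taking the left-of-VB solution: J = (33.88, 49.30).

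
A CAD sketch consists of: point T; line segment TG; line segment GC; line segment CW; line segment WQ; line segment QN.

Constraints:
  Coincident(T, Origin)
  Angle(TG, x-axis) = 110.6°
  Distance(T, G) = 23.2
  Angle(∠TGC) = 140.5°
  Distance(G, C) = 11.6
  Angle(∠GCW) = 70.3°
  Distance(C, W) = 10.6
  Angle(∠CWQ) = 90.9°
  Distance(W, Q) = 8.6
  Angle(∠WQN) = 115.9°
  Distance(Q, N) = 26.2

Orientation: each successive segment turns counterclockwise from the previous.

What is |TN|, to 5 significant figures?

36.567

∠CWQ = 90.9° gives WQ at -11.100° from the x-axis; with |WQ| = 8.6, Q = (-11.657, 15.411). ∠WQN = 115.9° gives QN at 53.000° from the x-axis; with |QN| = 26.2, N = (4.1108, 36.335). Then |TN| = |N − T| = 36.567.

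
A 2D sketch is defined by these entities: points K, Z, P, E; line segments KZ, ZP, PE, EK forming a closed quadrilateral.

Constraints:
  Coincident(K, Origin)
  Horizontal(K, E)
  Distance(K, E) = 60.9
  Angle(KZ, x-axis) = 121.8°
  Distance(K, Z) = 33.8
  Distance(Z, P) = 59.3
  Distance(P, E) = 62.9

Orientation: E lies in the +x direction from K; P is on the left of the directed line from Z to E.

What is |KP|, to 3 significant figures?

66.5

K is at the origin; K and E share the same y with |KE| = 60.9 and E in +x, so E = (60.9, 0). KZ runs at 121.8° with |KZ| = 33.8, so Z = (-17.8, 28.7). P is determined by |ZP| = 59.3 and |PE| = 62.9 together: it lies at the intersection of circle(Z, 59.3) and circle(E, 62.9). With |ZE| = 83.8, the foot of the radical line on ZE is 39.3 from Z and the perpendicular offset is √(59.3² − 39.3²) = 44.4. Taking the left-of-ZE solution: P = (34.3, 57.0).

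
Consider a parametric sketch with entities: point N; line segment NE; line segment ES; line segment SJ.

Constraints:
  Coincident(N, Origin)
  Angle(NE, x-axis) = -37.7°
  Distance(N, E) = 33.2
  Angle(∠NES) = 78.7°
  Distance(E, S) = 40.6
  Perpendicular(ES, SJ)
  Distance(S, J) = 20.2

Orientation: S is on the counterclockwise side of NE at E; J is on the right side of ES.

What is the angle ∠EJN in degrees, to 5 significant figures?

30.675°

∠NES = 78.7°, so ES runs at -37.7° + (180° − 78.7°) = 63.600° from the x-axis; with |ES| = 40.6, S = E + 40.6·(cos 63.600°, sin 63.600°) = (44.321, 16.063). ES is perpendicular to SJ; with |SJ| = 20.2 on the right of ES, J = S + 20.2·(0.89571, -0.44464) = (62.414, 7.0816). Then cos ∠EJN = JE·JN / (|JE||JN|), giving 30.675°.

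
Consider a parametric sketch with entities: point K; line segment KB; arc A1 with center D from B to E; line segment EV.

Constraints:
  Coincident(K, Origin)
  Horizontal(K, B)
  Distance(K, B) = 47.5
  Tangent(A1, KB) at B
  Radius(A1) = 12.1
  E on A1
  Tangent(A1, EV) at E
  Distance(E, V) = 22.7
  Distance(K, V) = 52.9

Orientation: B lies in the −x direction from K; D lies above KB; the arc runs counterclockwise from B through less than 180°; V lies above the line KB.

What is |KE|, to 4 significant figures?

38.07

Checks: |DE| = 12.10 ✓; ∠(DE, EV) = 90.00° ✓; |EV| = 22.70 ✓; |KV| = 52.90 ✓.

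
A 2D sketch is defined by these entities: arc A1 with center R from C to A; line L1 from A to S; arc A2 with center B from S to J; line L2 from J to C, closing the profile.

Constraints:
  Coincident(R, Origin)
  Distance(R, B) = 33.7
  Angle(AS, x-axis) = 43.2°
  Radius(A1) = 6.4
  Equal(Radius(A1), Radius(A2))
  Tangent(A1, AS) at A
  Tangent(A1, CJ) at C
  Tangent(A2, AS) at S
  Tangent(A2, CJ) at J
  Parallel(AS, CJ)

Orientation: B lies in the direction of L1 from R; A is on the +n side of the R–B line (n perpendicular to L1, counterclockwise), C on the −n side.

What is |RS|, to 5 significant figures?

34.302

Tangency of A1 to both parallel lines with radius 6.4 puts A and C at R ± 6.4·n: A = (-4.3811, 4.6654), C = (4.3811, -4.6654). Equal radii place S and J the same way about B: S = B + 6.4·n = (20.185, 27.735), J = B − 6.4·n = (28.947, 18.404). Then |RS| = |S − R| = 34.302.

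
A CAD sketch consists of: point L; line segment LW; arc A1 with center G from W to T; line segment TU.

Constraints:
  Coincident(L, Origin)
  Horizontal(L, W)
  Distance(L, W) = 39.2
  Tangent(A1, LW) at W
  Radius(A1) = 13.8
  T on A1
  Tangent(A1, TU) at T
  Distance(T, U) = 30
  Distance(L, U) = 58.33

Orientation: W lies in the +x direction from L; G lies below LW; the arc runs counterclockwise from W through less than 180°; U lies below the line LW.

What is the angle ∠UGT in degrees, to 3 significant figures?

65.3°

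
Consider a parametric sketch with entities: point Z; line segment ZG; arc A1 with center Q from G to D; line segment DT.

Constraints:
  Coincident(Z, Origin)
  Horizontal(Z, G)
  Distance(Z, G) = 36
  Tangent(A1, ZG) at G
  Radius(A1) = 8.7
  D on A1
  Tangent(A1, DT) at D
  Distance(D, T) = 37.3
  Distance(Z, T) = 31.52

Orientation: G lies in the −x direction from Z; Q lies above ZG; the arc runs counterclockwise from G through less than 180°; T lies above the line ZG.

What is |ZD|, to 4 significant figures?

29.59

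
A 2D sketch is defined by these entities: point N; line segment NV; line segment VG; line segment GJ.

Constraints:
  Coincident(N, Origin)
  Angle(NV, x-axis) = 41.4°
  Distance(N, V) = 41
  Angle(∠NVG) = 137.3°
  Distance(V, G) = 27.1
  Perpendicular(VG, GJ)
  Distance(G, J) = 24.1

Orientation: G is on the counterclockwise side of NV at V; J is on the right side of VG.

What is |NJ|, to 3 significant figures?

77.3

N is at the origin; NV runs at 41.4° with length 41.0, so V = 41.0·(cos 41.4°, sin 41.4°) = (30.8, 27.1). ∠NVG = 137.3°, so VG runs at 41.4° + (180° − 137.3°) = 84.1° from the x-axis; with |VG| = 27.1, G = V + 27.1·(cos 84.1°, sin 84.1°) = (33.5, 54.1). The perpendicularity gives GJ at right angles to VG; with |GJ| = 24.1 on the right of VG, J = G + 24.1·(0.995, -0.103) = (57.5, 51.6). Then |NJ| = |J − N| = 77.3.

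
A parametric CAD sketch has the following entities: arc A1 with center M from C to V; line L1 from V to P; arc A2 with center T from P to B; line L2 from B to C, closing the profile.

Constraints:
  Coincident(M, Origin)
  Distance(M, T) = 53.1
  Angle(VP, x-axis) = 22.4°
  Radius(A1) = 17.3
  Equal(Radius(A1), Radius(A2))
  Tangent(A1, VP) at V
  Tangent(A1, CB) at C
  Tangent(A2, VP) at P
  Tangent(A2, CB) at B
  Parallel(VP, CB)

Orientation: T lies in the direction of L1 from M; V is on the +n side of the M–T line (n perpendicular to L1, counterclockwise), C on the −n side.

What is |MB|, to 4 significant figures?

55.85

Tangency of A1 to both parallel lines with radius 17.3 puts V and C at M ± 17.3·n: V = (-6.593, 15.99), C = (6.593, -15.99). Equal radii place P and B the same way about T: P = T + 17.3·n = (42.50, 36.23), B = T − 17.3·n = (55.69, 4.240). Then |MB| = |B − M| = 55.85.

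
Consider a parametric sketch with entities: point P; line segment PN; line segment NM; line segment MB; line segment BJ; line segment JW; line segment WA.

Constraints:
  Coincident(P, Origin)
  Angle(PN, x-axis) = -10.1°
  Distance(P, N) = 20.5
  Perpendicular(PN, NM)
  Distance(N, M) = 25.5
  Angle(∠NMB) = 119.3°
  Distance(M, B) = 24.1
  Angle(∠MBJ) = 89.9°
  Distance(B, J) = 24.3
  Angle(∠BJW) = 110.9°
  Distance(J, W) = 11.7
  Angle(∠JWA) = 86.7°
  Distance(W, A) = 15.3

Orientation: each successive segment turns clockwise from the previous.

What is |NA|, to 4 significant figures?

22.61

P is at the origin; PN runs at -10.1° with length 20.5, so N = (20.18, -3.595). PN ⟂ NM, so NM runs at -100.1°; with |NM| = 25.5, M = (15.71, -28.70). ∠NMB = 119.3° gives MB at -160.8° from the x-axis; with |MB| = 24.1, B = (-7.049, -36.63). ∠MBJ = 89.9° gives BJ at 109.1° from the x-axis; with |BJ| = 24.3, J = (-15.00, -13.66). ∠BJW = 110.9° gives JW at 40.00° from the x-axis; with |JW| = 11.7, W = (-6.038, -6.143). ∠JWA = 86.7° gives WA at -53.30° from the x-axis; with |WA| = 15.3, A = (3.106, -18.41). Then |NA| = |A − N| = 22.61.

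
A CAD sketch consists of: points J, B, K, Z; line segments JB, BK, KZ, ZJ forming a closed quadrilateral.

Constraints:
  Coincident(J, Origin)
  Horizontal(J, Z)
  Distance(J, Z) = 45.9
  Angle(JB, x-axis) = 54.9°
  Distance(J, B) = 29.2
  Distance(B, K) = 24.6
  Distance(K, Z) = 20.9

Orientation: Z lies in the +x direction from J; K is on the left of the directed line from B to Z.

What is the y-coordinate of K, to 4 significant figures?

20.35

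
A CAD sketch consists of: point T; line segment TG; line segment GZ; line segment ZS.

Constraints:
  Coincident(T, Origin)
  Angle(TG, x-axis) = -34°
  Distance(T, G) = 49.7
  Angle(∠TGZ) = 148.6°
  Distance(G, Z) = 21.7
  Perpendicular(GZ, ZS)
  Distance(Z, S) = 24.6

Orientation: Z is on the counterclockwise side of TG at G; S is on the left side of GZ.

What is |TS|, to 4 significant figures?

64.13

T is at the origin; TG runs at -34.0° with length 49.7, so G = 49.7·(cos -34.0°, sin -34.0°) = (41.20, -27.79). ∠TGZ = 148.6°, so GZ runs at -34.0° + (180° − 148.6°) = -2.600° from the x-axis; with |GZ| = 21.7, Z = G + 21.7·(cos -2.600°, sin -2.600°) = (62.88, -28.78). The perpendicularity gives ZS at right angles to GZ; with |ZS| = 24.6 on the left of GZ, S = Z + 24.6·(0.04536, 0.9990) = (64.00, -4.202). Then |TS| = |S − T| = 64.13.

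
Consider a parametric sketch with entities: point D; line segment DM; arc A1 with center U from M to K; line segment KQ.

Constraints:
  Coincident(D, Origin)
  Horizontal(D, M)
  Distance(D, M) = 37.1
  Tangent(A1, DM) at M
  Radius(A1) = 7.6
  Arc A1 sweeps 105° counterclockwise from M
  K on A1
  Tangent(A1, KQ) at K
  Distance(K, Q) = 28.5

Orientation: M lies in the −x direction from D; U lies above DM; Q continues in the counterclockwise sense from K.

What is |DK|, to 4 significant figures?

31.26

A1 meets DM tangentially, so UM is at right angles to DM, so U = M + (0, 7.6) = (-37.10, 7.600). On A1, M sits at bearing -90° from U; a 105° counterclockwise sweep puts K at bearing 15°, so K = U + 7.6·(cos 15°, sin 15°) = (-29.76, 9.567). Then |DK| = |K − D| = 31.26.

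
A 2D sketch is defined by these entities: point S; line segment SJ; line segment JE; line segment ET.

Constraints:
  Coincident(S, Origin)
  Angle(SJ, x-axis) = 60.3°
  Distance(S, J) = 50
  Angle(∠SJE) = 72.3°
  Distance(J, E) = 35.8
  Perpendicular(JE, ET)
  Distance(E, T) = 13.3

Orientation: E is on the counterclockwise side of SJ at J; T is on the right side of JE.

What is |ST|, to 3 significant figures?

64.3

S is at the origin; SJ runs at 60.3° with length 50.0, so J = 50.0·(cos 60.3°, sin 60.3°) = (24.8, 43.4). ∠SJE = 72.3°, so JE runs at 60.3° + (180° − 72.3°) = 168° from the x-axis; with |JE| = 35.8, E = J + 35.8·(cos 168°, sin 168°) = (-10.2, 50.9). JE is perpendicular to ET; with |ET| = 13.3 on the right of JE, T = E + 13.3·(0.208, 0.978) = (-7.48, 63.9). Then |ST| = |T − S| = 64.3.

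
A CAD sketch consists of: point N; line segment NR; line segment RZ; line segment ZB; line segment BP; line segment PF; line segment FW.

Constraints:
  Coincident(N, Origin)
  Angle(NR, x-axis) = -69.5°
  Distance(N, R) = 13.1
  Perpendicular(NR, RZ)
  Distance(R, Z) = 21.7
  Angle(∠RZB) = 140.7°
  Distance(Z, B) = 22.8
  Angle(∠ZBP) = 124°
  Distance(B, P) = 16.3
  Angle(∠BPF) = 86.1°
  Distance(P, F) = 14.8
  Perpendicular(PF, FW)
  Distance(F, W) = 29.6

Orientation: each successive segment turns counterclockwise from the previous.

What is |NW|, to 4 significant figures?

31.28

∠BPF = 86.1° gives PF at -150.3° from the x-axis; with |PF| = 14.8, F = (16.43, 22.38). PF is perpendicular to FW, so FW runs at -60.30°; with |FW| = 29.6, W = (31.10, -3.335). Then |NW| = |W − N| = 31.28.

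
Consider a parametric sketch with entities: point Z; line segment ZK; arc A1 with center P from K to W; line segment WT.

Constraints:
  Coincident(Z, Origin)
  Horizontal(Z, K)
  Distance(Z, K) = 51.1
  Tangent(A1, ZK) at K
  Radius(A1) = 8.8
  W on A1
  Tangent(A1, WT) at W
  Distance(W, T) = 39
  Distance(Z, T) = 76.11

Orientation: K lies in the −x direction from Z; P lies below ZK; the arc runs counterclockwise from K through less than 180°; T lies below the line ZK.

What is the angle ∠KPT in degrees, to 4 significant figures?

168.5°

Checks: ∠(PK, KZ) = 90.00° ✓; |PW| = 8.800 ✓; ∠(PW, WT) = 90.00° ✓; |WT| = 39.00 ✓; |ZT| = 76.11 ✓.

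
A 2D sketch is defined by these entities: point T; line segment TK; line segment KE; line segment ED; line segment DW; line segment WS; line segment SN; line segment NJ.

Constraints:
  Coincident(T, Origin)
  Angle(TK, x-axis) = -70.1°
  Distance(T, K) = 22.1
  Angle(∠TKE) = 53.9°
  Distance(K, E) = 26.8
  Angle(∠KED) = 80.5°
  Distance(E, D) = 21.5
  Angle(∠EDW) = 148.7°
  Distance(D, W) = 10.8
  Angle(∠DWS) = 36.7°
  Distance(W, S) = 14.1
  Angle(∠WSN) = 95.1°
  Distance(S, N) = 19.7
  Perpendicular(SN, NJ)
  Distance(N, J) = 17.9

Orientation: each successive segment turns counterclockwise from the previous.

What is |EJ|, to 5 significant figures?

34.480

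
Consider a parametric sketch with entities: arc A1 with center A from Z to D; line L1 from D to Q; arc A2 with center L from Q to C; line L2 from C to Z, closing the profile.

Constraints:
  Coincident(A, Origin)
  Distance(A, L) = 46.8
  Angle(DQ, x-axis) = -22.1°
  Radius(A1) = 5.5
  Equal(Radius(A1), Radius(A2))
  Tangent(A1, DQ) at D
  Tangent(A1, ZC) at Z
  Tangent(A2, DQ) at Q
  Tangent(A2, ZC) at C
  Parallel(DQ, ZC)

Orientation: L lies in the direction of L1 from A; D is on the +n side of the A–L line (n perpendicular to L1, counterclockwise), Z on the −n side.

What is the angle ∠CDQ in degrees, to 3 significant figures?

13.2°

The slot axis is L1's direction at -22.1°, so u = (cos -22.1°, sin -22.1°) = (0.927, -0.376) and n = (−sin -22.1°, cos -22.1°) = (0.376, 0.927). A is at the origin and L lies 46.8 along u from A, so L = 46.8·u = (43.4, -17.6). Tangency of A1 to both parallel lines with radius 5.5 puts D and Z at A ± 5.5·n: D = (2.07, 5.10), Z = (-2.07, -5.10). Equal radii place Q and C the same way about L: Q = L + 5.5·n = (45.4, -12.5), C = L − 5.5·n = (41.3, -22.7). Then cos ∠CDQ = DC·DQ / (|DC||DQ|), giving 13.2°.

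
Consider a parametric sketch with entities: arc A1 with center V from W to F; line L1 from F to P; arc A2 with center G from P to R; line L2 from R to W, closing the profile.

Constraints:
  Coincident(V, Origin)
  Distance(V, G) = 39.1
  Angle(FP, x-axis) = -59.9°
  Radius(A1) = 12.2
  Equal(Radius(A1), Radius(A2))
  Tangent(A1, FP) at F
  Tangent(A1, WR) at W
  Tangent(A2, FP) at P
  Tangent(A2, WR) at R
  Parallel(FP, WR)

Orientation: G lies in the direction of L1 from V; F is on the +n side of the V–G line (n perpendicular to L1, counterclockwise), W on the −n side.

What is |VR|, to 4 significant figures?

40.96

The slot axis is L1's direction at -59.9°, so u = (cos -59.9°, sin -59.9°) = (0.5015, -0.8652) and n = (−sin -59.9°, cos -59.9°) = (0.8652, 0.5015). V is at the origin and G lies 39.1 along u from V, so G = 39.1·u = (19.61, -33.83). Tangency of A1 to both parallel lines with radius 12.2 puts F and W at V ± 12.2·n: F = (10.55, 6.118), W = (-10.55, -6.118). Equal radii place P and R the same way about G: P = G + 12.2·n = (30.16, -27.71), R = G − 12.2·n = (9.054, -39.95). Then |VR| = |R − V| = 40.96.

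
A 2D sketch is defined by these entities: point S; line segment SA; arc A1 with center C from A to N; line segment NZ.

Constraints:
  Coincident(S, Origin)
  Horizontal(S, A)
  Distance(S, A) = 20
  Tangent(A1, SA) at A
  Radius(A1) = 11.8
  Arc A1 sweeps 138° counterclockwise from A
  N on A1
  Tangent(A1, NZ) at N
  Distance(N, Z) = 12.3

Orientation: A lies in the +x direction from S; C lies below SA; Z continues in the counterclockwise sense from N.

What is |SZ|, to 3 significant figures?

35.8

On A1, A sits at bearing 90° from C; a 138° counterclockwise sweep puts N at bearing 228°, so N = C + 11.8·(cos 228°, sin 228°) = (12.1, -20.6). The tangent condition forces CN to be normal to NZ, so NZ runs along (−sin 228°, cos 228°); with |NZ| = 12.3, Z = (21.2, -28.8). Then |SZ| = |Z − S| = 35.8.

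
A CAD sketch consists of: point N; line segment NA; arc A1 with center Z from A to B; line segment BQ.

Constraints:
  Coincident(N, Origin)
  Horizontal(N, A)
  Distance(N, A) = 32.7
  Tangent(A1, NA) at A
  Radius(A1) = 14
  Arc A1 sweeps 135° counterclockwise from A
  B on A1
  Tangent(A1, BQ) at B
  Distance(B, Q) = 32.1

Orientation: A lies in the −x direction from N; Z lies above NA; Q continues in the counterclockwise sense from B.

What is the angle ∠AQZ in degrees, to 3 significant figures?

6.08°

N is at the origin; NA is horizontal with |NA| = 32.7 and A on the −x side, so A = (-32.7, 0.00). The tangent condition forces ZA to be normal to NA, so Z = A + (0, 14) = (-32.7, 14.0). On A1, A sits at bearing -90° from Z; a 135° counterclockwise sweep puts B at bearing 45°, so B = Z + 14.0·(cos 45°, sin 45°) = (-22.8, 23.9). The tangent condition forces ZB to be normal to BQ, so BQ runs along (−sin 45°, cos 45°); with |BQ| = 32.1, Q = (-45.5, 46.6). Then cos ∠AQZ = QA·QZ / (|QA||QZ|), giving 6.08°.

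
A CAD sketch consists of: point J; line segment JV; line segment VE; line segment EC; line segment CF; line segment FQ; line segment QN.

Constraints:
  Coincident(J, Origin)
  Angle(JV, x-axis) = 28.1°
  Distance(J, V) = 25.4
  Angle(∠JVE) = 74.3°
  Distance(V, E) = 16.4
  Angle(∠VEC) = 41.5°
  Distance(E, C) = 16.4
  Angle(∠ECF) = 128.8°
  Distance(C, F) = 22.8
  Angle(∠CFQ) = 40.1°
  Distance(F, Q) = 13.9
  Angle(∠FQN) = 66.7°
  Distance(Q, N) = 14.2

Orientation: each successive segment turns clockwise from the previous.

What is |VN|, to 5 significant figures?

14.819

J is at the origin; JV runs at 28.1° with length 25.4, so V = (22.406, 11.964). ∠JVE = 74.3° gives VE at -77.600° from the x-axis; with |VE| = 16.4, E = (25.928, -4.0537). ∠VEC = 41.5° gives EC at 143.90° from the x-axis; with |EC| = 16.4, C = (12.677, 5.6091). ∠ECF = 128.8° gives CF at 92.700° from the x-axis; with |CF| = 22.8, F = (11.603, 28.384). ∠CFQ = 40.1° gives FQ at -47.200° from the x-axis; with |FQ| = 13.9, Q = (21.047, 18.185). ∠FQN = 66.7° gives QN at -160.50° from the x-axis; with |QN| = 14.2, N = (7.6613, 13.445). Then |VN| = |N − V| = 14.819.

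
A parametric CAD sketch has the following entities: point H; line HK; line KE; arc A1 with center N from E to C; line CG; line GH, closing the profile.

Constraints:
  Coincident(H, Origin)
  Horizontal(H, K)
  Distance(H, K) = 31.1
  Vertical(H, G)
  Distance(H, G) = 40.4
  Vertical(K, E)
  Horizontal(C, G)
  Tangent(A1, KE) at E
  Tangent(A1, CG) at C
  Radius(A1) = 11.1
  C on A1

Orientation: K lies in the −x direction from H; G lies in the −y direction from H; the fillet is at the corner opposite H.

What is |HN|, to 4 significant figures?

35.48

H is at the origin; HK is horizontal with |HK| = 31.1 and K on the −x side, so K = (-31.10, 0.000). H and G share the same x with |HG| = 40.4 and G on the −y side, so G = (0.000, -40.40). The virtual corner opposite H is at (-31.10, -40.40). The tangent condition forces NE to be normal to KE and the tangent condition forces NC to be normal to CG, with radius 11.1, so the center N sits 11.1 in from both sides at N = (-20.00, -29.30). Then |HN| = |N − H| = 35.48.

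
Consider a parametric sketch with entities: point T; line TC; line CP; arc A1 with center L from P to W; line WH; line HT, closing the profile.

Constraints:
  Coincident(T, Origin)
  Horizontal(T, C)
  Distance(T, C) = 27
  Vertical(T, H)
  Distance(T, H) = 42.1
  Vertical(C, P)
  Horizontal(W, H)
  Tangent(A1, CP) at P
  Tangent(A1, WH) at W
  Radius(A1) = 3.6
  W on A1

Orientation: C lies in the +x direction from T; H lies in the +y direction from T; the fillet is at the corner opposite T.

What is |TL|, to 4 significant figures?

45.05

T is at the origin; TC is horizontal with |TC| = 27.0 and C on the +x side, so C = (27.00, 0.000). T and H share the same x with |TH| = 42.1 and H on the +y side, so H = (0.000, 42.10). The virtual corner opposite T is at (27.00, 42.10). A1 meets CP tangentially, so LP is at right angles to CP and A1 meets WH tangentially, so LW is at right angles to WH, with radius 3.6, so the center L sits 3.6 in from both sides at L = (23.40, 38.50). Then |TL| = |L − T| = 45.05.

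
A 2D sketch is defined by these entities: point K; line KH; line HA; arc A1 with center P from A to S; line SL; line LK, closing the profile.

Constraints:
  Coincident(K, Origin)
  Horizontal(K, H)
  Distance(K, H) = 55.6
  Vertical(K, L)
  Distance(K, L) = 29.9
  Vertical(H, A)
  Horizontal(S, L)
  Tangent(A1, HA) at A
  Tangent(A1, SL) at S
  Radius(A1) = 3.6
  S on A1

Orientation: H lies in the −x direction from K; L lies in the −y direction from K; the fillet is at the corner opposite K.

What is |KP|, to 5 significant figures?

58.273

K and L share the same x with |KL| = 29.9 and L on the −y side, so L = (0.0000, -29.900). The virtual corner opposite K is at (-55.600, -29.900). Since A1 is tangent to HA there, PA ⟂ HA and A1 meets SL tangentially, so PS is at right angles to SL, with radius 3.6, so the center P sits 3.6 in from both sides at P = (-52.000, -26.300). Then |KP| = |P − K| = 58.273.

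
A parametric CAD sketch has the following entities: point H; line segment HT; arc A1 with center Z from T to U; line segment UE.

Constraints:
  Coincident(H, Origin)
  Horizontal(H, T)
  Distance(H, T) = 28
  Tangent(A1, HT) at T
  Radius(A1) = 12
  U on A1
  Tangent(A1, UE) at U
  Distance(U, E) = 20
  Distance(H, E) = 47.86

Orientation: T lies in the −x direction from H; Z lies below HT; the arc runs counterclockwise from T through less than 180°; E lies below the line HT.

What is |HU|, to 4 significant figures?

42.44

Checks: |ZU| = 12.00 ✓; ∠(ZU, UE) = 90.00° ✓; |UE| = 20.00 ✓; |HE| = 47.86 ✓.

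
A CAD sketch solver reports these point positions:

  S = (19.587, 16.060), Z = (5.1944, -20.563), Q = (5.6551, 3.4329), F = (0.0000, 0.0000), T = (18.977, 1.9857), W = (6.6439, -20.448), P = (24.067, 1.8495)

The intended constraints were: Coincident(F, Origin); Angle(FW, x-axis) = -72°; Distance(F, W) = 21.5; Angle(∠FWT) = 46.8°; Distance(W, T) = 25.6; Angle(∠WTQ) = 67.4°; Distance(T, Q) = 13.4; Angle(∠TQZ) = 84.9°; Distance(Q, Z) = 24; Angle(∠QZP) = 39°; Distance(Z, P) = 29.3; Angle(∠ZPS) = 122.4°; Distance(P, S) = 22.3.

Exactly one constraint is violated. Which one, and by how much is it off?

Distance(P, S) = 22.3 — off by 7.40.

F = (0.00, 0.00) ✓; FW at -72.00° ✓; |FW| = 21.50 ✓; ∠FWT = 46.80° ✓; |WT| = 25.60 ✓; ∠WTQ = 67.40° ✓; |TQ| = 13.40 ✓; ∠TQZ = 84.90° ✓; |QZ| = 24.00 ✓; ∠QZP = 39.00° ✓; |ZP| = 29.30 ✓; ∠ZPS = 122.4° ✓; |PS| = 14.90 ✗.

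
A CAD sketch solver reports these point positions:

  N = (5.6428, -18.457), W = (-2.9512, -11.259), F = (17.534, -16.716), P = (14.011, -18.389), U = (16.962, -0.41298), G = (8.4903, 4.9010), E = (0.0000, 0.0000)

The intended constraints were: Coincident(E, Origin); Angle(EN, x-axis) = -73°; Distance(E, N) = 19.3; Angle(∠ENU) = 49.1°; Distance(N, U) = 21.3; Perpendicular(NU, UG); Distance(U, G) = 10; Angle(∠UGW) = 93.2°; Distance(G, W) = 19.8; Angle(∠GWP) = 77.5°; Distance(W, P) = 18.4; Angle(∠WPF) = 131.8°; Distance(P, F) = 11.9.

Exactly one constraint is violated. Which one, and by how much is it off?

Distance(P, F) = 11.9 — off by 8.00.

E = (0.00, 0.00) ✓; EN at -73.00° ✓; |EN| = 19.30 ✓; ∠ENU = 49.10° ✓; |NU| = 21.30 ✓; ∠(NU, UG) = 90.00° ✓; |UG| = 10.00 ✓; ∠UGW = 93.20° ✓; |GW| = 19.80 ✓; ∠GWP = 77.50° ✓; |WP| = 18.40 ✓; ∠WPF = 131.8° ✓; |PF| = 3.900 ✗.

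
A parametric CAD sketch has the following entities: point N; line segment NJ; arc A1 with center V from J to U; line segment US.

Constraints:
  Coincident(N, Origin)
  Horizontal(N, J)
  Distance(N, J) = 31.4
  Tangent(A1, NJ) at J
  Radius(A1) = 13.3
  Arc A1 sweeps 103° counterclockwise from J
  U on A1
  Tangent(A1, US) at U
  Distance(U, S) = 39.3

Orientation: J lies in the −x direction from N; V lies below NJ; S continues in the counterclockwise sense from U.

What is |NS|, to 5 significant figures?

65.123

N is at the origin; NJ is horizontal with |NJ| = 31.4 and J on the −x side, so J = (-31.400, 0.0000). Since A1 is tangent to NJ there, VJ ⟂ NJ, so V = J + (0, -13.3) = (-31.400, -13.300). On A1, J sits at bearing 90° from V; a 103° counterclockwise sweep puts U at bearing 193°, so U = V + 13.3·(cos 193°, sin 193°) = (-44.359, -16.292). Since A1 is tangent to US there, VU ⟂ US, so US runs along (−sin 193°, cos 193°); with |US| = 39.3, S = (-35.519, -54.585). Then |NS| = |S − N| = 65.123.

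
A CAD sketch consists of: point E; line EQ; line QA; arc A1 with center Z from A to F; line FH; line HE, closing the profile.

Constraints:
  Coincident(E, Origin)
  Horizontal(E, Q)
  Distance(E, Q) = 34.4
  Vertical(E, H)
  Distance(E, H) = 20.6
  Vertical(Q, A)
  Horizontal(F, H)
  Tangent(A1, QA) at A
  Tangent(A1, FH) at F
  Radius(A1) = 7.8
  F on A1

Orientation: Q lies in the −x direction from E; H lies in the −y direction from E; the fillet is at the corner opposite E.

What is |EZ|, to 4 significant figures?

29.52

E is at the origin; E and Q share the same y with |EQ| = 34.4 and Q on the −x side, so Q = (-34.40, 0.000). E and H share the same x with |EH| = 20.6 and H on the −y side, so H = (0.000, -20.60). The virtual corner opposite E is at (-34.40, -20.60). The tangent condition forces ZA to be normal to QA and the tangent condition forces ZF to be normal to FH, with radius 7.8, so the center Z sits 7.8 in from both sides at Z = (-26.60, -12.80). Then |EZ| = |Z − E| = 29.52.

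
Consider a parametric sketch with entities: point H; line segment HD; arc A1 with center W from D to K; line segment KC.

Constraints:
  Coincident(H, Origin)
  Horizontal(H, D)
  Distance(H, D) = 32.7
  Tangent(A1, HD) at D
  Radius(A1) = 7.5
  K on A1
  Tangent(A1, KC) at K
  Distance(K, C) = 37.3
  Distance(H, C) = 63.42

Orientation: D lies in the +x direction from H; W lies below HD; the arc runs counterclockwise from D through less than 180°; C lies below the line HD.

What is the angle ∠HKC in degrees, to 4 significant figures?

146.7°

Checks: H = (0.00, 0.00) ✓; |WK| = 7.500 ✓; ∠(WK, KC) = 90.00° ✓; |KC| = 37.30 ✓; |HC| = 63.42 ✓.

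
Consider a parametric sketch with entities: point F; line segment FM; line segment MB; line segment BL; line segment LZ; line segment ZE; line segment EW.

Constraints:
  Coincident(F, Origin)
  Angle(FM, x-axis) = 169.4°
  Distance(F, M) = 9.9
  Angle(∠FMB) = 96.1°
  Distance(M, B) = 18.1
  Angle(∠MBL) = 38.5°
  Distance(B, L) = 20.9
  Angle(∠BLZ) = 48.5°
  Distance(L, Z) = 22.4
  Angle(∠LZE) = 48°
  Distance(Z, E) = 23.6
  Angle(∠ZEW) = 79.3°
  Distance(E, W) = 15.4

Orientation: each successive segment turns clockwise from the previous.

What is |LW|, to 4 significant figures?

5.948

∠LZE = 48.0° gives ZE at 40.50° from the x-axis; with |ZE| = 23.6, E = (-0.8866, 20.79). ∠ZEW = 79.3° gives EW at -60.20° from the x-axis; with |EW| = 15.4, W = (6.767, 7.426). Then |LW| = |W − L| = 5.948.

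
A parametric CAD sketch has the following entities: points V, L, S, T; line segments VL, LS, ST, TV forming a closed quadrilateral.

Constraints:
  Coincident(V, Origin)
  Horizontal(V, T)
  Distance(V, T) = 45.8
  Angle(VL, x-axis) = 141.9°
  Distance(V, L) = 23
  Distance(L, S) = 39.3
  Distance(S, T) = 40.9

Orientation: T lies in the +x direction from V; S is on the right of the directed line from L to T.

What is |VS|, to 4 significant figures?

17.21

Checks: |LS| = 39.30 ✓; |ST| = 40.90 ✓.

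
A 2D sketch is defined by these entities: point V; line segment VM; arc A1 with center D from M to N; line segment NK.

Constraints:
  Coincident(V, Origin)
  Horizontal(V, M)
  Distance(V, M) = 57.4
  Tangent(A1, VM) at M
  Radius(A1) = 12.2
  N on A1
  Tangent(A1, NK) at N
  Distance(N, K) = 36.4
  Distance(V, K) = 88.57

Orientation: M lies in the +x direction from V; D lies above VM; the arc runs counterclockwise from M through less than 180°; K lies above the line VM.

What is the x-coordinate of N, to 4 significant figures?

69.42

Checks: |DN| = 12.20 ✓; ∠(DN, NK) = 90.00° ✓; |NK| = 36.40 ✓; |VK| = 88.57 ✓.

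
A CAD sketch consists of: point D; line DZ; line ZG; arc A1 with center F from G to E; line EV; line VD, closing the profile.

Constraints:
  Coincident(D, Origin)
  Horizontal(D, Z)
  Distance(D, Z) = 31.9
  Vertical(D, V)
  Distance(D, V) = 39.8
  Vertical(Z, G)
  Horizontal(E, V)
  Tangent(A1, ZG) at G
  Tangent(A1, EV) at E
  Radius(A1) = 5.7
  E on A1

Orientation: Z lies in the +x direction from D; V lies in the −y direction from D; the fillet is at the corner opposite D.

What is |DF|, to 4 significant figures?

43.00

D is at the origin; DZ is horizontal with |DZ| = 31.9 and Z on the +x side, so Z = (31.90, 0.000). DV is vertical with |DV| = 39.8 and V on the −y side, so V = (0.000, -39.80). The virtual corner opposite D is at (31.90, -39.80). The tangent condition forces FG to be normal to ZG and tangency of A1 to EV means the radius FE is perpendicular to EV, with radius 5.7, so the center F sits 5.7 in from both sides at F = (26.20, -34.10). Then |DF| = |F − D| = 43.00.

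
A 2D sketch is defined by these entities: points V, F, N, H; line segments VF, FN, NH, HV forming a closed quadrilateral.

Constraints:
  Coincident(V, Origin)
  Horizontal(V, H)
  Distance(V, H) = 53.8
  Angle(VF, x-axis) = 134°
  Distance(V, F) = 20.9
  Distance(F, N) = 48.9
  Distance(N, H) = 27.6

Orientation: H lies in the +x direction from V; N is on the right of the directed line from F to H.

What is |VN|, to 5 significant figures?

29.386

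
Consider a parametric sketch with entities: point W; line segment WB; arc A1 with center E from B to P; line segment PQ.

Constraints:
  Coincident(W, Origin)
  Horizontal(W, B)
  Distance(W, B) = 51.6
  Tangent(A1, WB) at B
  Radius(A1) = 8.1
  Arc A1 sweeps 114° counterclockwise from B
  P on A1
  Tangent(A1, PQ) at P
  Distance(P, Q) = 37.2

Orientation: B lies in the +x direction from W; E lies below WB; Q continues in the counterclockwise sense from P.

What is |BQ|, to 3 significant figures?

46.0

W is at the origin; W and B share the same y with |WB| = 51.6 and B on the +x side, so B = (51.6, 0.00). The tangent condition forces EB to be normal to WB, so E = B + (0, -8.1) = (51.6, -8.10). On A1, B sits at bearing 90° from E; a 114° counterclockwise sweep puts P at bearing 204°, so P = E + 8.1·(cos 204°, sin 204°) = (44.2, -11.4). Tangency of A1 to PQ means the radius EP is perpendicular to PQ, so PQ runs along (−sin 204°, cos 204°); with |PQ| = 37.2, Q = (59.3, -45.4). Then |BQ| = |Q − B| = 46.0.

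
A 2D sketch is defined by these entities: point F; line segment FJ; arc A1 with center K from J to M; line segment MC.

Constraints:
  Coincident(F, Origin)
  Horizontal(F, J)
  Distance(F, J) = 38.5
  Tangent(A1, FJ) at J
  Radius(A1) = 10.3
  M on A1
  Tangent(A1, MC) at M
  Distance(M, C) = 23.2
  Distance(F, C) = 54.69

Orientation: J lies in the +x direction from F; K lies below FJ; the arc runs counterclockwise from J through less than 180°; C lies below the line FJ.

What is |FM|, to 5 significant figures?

33.520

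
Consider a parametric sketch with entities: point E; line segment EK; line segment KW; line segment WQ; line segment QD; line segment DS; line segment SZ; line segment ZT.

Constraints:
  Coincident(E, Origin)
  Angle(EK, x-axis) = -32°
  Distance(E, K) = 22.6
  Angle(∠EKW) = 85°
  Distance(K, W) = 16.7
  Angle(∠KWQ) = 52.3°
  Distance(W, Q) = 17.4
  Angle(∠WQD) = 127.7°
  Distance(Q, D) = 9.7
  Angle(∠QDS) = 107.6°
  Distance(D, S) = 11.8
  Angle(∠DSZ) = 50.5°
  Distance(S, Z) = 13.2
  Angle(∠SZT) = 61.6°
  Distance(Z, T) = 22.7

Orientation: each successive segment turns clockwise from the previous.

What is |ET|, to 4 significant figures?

14.41

∠DSZ = 50.5° gives SZ at -148.9° from the x-axis; with |SZ| = 13.2, Z = (10.19, -11.52). ∠SZT = 61.6° gives ZT at 92.70° from the x-axis; with |ZT| = 22.7, T = (9.120, 11.15). Then |ET| = |T − E| = 14.41.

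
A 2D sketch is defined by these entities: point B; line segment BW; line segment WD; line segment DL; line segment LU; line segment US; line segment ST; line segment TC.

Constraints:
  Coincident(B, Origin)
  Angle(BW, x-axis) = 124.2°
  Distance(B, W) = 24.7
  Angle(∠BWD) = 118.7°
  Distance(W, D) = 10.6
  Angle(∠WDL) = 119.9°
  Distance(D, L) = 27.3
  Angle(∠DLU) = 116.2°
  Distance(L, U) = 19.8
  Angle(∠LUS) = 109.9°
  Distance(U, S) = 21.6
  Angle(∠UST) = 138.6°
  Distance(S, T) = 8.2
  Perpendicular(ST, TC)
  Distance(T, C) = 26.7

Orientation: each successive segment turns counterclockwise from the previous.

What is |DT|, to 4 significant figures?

36.36

∠LUS = 109.9° gives US at 19.50° from the x-axis; with |US| = 21.6, S = (-2.784, -13.54). ∠UST = 138.6° gives ST at 60.90° from the x-axis; with |ST| = 8.2, T = (1.204, -6.374). Then |DT| = |T − D| = 36.36.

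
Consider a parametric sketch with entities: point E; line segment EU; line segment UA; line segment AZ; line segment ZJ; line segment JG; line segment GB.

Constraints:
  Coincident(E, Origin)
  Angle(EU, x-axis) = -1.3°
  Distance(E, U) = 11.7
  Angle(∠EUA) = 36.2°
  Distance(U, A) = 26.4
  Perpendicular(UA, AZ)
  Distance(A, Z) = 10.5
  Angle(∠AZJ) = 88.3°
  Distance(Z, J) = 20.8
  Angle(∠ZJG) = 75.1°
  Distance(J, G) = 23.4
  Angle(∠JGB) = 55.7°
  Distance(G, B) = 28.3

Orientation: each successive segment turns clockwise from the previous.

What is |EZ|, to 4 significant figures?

17.33

∠EUA = 36.2° gives UA at -145.1° from the x-axis; with |UA| = 26.4, A = (-9.955, -15.37). UA is perpendicular to AZ, so AZ runs at 124.9°; with |AZ| = 10.5, Z = (-15.96, -6.758). Then |EZ| = |Z − E| = 17.33.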